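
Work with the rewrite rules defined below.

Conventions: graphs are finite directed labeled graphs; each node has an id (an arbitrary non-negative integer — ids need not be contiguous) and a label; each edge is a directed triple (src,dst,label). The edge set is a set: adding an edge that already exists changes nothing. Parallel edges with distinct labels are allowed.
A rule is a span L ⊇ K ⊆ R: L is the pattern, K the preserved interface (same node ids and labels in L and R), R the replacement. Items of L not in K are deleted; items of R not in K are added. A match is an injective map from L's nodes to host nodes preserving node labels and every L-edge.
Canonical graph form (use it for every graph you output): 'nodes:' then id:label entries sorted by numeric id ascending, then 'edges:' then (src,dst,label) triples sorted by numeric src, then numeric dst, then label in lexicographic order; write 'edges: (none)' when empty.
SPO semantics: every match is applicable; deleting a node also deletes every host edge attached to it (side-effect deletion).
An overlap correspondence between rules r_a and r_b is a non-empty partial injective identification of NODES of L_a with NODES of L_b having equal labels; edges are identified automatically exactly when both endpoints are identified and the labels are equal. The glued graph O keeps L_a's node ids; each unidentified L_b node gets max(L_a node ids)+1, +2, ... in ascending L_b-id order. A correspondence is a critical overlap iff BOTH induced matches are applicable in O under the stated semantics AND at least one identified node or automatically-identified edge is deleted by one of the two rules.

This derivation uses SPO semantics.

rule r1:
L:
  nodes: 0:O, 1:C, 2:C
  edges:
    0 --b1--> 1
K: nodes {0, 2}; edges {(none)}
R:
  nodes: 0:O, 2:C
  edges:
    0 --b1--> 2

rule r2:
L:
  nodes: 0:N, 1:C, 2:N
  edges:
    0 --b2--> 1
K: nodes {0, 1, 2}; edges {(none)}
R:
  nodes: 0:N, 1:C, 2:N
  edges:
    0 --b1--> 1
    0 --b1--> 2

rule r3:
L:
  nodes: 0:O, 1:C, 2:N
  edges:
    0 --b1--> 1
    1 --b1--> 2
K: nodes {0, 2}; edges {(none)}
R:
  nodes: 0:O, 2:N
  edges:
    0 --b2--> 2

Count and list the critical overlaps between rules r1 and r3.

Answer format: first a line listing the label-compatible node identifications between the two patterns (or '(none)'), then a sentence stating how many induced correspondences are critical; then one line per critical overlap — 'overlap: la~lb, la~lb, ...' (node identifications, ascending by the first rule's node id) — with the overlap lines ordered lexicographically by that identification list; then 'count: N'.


label-compatible node identifications between L(r1) and L(r3): 0~0, 1~1, 2~1
4 of the induced correspondences are critical overlaps of r1 and r3.
overlap: 0~0, 1~1
overlap: 0~0, 2~1
overlap: 1~1
overlap: 2~1
count: 4


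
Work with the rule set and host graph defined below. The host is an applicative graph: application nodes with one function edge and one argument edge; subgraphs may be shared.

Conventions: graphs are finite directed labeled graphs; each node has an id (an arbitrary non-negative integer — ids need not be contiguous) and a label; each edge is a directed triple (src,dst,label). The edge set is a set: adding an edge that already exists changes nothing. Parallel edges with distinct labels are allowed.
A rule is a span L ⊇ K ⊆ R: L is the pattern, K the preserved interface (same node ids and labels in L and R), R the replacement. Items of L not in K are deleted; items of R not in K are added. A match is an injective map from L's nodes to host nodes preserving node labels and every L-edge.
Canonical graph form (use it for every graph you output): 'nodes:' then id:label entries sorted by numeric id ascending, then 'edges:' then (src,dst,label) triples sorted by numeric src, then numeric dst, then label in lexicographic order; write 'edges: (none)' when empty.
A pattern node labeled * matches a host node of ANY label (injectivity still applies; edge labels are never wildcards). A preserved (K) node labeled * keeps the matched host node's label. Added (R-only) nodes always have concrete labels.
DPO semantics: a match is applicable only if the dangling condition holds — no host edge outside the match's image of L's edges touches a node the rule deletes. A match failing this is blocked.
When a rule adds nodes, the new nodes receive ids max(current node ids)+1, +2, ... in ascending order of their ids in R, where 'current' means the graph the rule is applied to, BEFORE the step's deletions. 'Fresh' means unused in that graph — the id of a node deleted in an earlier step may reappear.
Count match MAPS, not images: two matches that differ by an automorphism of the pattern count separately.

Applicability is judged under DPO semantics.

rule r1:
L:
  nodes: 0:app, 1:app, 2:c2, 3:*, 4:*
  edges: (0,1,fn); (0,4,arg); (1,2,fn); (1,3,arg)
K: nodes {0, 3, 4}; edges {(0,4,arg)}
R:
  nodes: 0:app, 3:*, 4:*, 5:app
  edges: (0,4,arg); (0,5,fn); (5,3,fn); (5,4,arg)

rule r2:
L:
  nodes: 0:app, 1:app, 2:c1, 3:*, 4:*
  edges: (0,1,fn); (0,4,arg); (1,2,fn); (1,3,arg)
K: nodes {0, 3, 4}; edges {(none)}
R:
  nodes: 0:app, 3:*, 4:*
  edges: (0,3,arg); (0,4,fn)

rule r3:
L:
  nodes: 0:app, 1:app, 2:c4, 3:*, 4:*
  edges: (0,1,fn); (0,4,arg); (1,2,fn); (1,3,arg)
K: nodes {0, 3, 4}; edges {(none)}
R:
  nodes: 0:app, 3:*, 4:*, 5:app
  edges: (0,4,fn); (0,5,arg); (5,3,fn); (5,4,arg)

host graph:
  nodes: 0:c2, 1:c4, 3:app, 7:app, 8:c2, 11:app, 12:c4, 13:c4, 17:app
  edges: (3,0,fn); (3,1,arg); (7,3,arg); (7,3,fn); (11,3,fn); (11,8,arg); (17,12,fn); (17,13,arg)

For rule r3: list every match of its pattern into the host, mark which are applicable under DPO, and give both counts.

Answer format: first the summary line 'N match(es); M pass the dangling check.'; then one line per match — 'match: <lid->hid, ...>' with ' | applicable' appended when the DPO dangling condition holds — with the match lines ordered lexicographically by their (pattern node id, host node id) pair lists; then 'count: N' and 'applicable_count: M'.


0 match(es); 0 pass the dangling check.
count: 0
applicable_count: 0


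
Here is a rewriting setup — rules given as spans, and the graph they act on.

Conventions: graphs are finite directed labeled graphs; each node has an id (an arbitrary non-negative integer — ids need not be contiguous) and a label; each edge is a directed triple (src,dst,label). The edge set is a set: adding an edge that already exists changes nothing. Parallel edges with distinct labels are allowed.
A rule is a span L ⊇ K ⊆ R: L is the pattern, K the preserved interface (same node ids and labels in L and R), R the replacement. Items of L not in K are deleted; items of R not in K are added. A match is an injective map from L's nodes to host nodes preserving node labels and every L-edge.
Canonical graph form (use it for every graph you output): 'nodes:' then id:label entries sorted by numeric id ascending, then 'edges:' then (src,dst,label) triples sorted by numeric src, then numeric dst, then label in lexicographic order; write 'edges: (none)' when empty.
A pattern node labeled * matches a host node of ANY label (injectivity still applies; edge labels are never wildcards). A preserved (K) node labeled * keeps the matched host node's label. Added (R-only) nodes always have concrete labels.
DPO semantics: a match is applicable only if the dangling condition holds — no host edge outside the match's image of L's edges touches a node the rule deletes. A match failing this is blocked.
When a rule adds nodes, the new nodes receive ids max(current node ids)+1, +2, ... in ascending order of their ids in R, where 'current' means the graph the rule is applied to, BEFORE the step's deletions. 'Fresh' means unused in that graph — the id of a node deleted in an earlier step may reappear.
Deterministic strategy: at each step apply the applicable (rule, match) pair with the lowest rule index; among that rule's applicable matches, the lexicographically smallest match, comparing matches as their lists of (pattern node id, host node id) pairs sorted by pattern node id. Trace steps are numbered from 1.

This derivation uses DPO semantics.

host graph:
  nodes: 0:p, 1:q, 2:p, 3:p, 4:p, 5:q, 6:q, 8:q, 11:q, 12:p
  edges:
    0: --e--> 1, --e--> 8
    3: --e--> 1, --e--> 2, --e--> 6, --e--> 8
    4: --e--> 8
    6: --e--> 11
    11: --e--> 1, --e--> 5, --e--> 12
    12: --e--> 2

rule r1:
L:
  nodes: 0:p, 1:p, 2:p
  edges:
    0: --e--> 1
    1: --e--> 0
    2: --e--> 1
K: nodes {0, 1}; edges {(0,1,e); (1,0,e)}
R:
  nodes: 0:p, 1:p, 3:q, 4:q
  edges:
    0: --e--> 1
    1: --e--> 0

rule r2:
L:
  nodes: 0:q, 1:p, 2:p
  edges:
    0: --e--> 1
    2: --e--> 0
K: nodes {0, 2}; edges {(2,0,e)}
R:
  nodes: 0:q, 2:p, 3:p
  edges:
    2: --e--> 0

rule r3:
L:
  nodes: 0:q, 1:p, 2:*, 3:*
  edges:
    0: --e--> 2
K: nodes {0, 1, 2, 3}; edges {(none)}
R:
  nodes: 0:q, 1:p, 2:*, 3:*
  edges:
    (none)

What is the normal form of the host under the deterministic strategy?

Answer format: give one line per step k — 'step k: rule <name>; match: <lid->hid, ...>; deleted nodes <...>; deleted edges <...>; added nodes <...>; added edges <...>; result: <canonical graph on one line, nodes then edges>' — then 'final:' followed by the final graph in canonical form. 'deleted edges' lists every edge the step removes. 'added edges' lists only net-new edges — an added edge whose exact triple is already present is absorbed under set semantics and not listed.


step 1: rule r3; match: 0->6, 1->0, 2->11, 3->1; deleted nodes (none); deleted edges (6,11,e); added nodes (none); added edges (none); result: nodes: 0:p, 1:q, 2:p, 3:p, 4:p, 5:q, 6:q, 8:q, 11:q, 12:p edges: (0,1,e); (0,8,e); (3,1,e); (3,2,e); (3,6,e); (3,8,e); (4,8,e); (11,1,e); (11,5,e); (11,12,e); (12,2,e)
step 2: rule r3; match: 0->11, 1->0, 2->1, 3->2; deleted nodes (none); deleted edges (11,1,e); added nodes (none); added edges (none); result: nodes: 0:p, 1:q, 2:p, 3:p, 4:p, 5:q, 6:q, 8:q, 11:q, 12:p edges: (0,1,e); (0,8,e); (3,1,e); (3,2,e); (3,6,e); (3,8,e); (4,8,e); (11,5,e); (11,12,e); (12,2,e)
step 3: rule r3; match: 0->11, 1->0, 2->5, 3->1; deleted nodes (none); deleted edges (11,5,e); added nodes (none); added edges (none); result: nodes: 0:p, 1:q, 2:p, 3:p, 4:p, 5:q, 6:q, 8:q, 11:q, 12:p edges: (0,1,e); (0,8,e); (3,1,e); (3,2,e); (3,6,e); (3,8,e); (4,8,e); (11,12,e); (12,2,e)
step 4: rule r3; match: 0->11, 1->0, 2->12, 3->1; deleted nodes (none); deleted edges (11,12,e); added nodes (none); added edges (none); result: nodes: 0:p, 1:q, 2:p, 3:p, 4:p, 5:q, 6:q, 8:q, 11:q, 12:p edges: (0,1,e); (0,8,e); (3,1,e); (3,2,e); (3,6,e); (3,8,e); (4,8,e); (12,2,e)
final:
nodes: 0:p, 1:q, 2:p, 3:p, 4:p, 5:q, 6:q, 8:q, 11:q, 12:p
edges: (0,1,e); (0,8,e); (3,1,e); (3,2,e); (3,6,e); (3,8,e); (4,8,e); (12,2,e)


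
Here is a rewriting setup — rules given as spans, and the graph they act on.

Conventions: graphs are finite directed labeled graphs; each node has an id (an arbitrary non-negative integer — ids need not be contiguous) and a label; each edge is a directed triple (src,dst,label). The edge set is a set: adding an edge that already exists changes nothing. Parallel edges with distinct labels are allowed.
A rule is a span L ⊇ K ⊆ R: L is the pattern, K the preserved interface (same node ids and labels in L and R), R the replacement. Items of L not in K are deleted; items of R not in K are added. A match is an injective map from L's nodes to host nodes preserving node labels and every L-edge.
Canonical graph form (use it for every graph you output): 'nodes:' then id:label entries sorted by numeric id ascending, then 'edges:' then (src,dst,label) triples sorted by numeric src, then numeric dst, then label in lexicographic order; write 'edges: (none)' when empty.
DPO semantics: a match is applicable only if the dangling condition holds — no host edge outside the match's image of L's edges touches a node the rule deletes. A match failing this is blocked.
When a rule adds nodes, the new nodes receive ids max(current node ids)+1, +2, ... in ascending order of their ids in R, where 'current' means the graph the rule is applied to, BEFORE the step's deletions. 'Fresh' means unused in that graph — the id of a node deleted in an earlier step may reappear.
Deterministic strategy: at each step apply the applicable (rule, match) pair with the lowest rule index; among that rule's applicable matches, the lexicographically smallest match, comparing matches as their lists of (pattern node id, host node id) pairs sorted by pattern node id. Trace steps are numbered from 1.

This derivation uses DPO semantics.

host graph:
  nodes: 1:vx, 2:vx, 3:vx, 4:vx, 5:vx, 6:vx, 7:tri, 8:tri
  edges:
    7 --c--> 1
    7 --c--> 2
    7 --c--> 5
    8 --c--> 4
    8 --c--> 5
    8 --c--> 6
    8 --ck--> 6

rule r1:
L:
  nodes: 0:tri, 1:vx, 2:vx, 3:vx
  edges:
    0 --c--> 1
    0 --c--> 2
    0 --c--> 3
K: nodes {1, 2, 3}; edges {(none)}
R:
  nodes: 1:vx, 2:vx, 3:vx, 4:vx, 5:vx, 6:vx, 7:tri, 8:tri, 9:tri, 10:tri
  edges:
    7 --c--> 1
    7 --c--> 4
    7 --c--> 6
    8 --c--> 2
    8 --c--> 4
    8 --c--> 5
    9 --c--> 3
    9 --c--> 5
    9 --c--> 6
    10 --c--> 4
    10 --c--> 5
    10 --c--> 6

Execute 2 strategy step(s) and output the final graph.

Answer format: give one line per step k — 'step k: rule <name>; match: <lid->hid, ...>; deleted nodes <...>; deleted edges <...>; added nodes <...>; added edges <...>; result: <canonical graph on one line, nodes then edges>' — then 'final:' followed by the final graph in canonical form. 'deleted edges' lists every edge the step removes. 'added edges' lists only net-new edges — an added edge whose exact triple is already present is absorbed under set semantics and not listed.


step 1: rule r1; match: 0->7, 1->1, 2->2, 3->5; deleted nodes 7; deleted edges (7,1,c); (7,2,c); (7,5,c); added nodes 9, 10, 11, 12, 13, 14, 15; added edges (12,1,c); (12,9,c); (12,11,c); (13,2,c); (13,9,c); (13,10,c); (14,5,c); (14,10,c); (14,11,c); (15,9,c); (15,10,c); (15,11,c); result: nodes: 1:vx, 2:vx, 3:vx, 4:vx, 5:vx, 6:vx, 8:tri, 9:vx, 10:vx, 11:vx, 12:tri, 13:tri, 14:tri, 15:tri edges: (8,4,c); (8,5,c); (8,6,c); (8,6,ck); (12,1,c); (12,9,c); (12,11,c); (13,2,c); (13,9,c); (13,10,c); (14,5,c); (14,10,c); (14,11,c); (15,9,c); (15,10,c); (15,11,c)
step 2: rule r1; match: 0->12, 1->1, 2->9, 3->11; deleted nodes 12; deleted edges (12,1,c); (12,9,c); (12,11,c); added nodes 16, 17, 18, 19, 20, 21, 22; added edges (19,1,c); (19,16,c); (19,18,c); (20,9,c); (20,16,c); (20,17,c); (21,11,c); (21,17,c); (21,18,c); (22,16,c); (22,17,c); (22,18,c); result: nodes: 1:vx, 2:vx, 3:vx, 4:vx, 5:vx, 6:vx, 8:tri, 9:vx, 10:vx, 11:vx, 13:tri, 14:tri, 15:tri, 16:vx, 17:vx, 18:vx, 19:tri, 20:tri, 21:tri, 22:tri edges: (8,4,c); (8,5,c); (8,6,c); (8,6,ck); (13,2,c); (13,9,c); (13,10,c); (14,5,c); (14,10,c); (14,11,c); (15,9,c); (15,10,c); (15,11,c); (19,1,c); (19,16,c); (19,18,c); (20,9,c); (20,16,c); (20,17,c); (21,11,c); (21,17,c); (21,18,c); (22,16,c); (22,17,c); (22,18,c)
final:
nodes: 1:vx, 2:vx, 3:vx, 4:vx, 5:vx, 6:vx, 8:tri, 9:vx, 10:vx, 11:vx, 13:tri, 14:tri, 15:tri, 16:vx, 17:vx, 18:vx, 19:tri, 20:tri, 21:tri, 22:tri
edges: (8,4,c); (8,5,c); (8,6,c); (8,6,ck); (13,2,c); (13,9,c); (13,10,c); (14,5,c); (14,10,c); (14,11,c); (15,9,c); (15,10,c); (15,11,c); (19,1,c); (19,16,c); (19,18,c); (20,9,c); (20,16,c); (20,17,c); (21,11,c); (21,17,c); (21,18,c); (22,16,c); (22,17,c); (22,18,c)


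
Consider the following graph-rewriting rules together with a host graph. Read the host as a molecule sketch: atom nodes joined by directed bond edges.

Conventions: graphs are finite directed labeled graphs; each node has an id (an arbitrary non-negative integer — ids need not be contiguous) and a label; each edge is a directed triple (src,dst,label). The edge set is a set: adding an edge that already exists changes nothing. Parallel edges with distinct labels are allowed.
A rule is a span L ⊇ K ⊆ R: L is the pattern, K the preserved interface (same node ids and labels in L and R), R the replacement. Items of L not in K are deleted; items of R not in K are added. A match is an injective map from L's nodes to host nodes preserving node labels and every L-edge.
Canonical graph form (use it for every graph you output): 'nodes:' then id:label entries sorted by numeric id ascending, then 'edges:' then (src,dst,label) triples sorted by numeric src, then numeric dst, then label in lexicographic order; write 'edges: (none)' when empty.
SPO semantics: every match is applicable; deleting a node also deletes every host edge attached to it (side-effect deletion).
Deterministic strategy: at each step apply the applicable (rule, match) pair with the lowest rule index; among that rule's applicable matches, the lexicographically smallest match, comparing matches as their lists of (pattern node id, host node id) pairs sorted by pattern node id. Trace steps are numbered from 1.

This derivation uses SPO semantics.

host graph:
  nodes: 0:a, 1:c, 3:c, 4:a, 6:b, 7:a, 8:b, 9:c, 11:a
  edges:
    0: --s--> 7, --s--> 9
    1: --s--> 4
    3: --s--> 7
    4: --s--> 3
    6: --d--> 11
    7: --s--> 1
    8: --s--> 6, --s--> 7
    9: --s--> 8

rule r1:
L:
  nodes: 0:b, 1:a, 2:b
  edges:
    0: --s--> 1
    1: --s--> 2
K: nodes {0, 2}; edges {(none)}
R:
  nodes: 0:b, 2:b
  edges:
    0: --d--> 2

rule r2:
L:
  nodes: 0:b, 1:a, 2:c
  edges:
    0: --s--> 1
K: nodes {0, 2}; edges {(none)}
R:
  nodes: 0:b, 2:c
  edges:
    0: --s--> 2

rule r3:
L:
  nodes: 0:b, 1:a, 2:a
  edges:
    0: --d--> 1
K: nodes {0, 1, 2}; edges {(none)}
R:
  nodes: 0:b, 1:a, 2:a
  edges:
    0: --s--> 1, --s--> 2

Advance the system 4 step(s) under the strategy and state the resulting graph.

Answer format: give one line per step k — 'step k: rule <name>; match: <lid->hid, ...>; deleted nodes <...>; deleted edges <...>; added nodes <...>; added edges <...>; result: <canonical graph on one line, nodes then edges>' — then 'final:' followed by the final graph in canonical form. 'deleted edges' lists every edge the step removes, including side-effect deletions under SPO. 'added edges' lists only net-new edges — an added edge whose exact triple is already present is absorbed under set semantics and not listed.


step 1: rule r2; match: 0->8, 1->7, 2->1; deleted nodes 7; deleted edges (0,7,s); (3,7,s); (7,1,s); (8,7,s); added nodes (none); added edges (8,1,s); result: nodes: 0:a, 1:c, 3:c, 4:a, 6:b, 8:b, 9:c, 11:a edges: (0,9,s); (1,4,s); (4,3,s); (6,11,d); (8,1,s); (8,6,s); (9,8,s)
step 2: rule r3; match: 0->6, 1->11, 2->0; deleted nodes (none); deleted edges (6,11,d); added nodes (none); added edges (6,0,s); (6,11,s); result: nodes: 0:a, 1:c, 3:c, 4:a, 6:b, 8:b, 9:c, 11:a edges: (0,9,s); (1,4,s); (4,3,s); (6,0,s); (6,11,s); (8,1,s); (8,6,s); (9,8,s)
step 3: rule r2; match: 0->6, 1->0, 2->1; deleted nodes 0; deleted edges (0,9,s); (6,0,s); added nodes (none); added edges (6,1,s); result: nodes: 1:c, 3:c, 4:a, 6:b, 8:b, 9:c, 11:a edges: (1,4,s); (4,3,s); (6,1,s); (6,11,s); (8,1,s); (8,6,s); (9,8,s)
step 4: rule r2; match: 0->6, 1->11, 2->1; deleted nodes 11; deleted edges (6,11,s); added nodes (none); added edges (none); result: nodes: 1:c, 3:c, 4:a, 6:b, 8:b, 9:c edges: (1,4,s); (4,3,s); (6,1,s); (8,1,s); (8,6,s); (9,8,s)
final:
nodes: 1:c, 3:c, 4:a, 6:b, 8:b, 9:c
edges: (1,4,s); (4,3,s); (6,1,s); (8,1,s); (8,6,s); (9,8,s)


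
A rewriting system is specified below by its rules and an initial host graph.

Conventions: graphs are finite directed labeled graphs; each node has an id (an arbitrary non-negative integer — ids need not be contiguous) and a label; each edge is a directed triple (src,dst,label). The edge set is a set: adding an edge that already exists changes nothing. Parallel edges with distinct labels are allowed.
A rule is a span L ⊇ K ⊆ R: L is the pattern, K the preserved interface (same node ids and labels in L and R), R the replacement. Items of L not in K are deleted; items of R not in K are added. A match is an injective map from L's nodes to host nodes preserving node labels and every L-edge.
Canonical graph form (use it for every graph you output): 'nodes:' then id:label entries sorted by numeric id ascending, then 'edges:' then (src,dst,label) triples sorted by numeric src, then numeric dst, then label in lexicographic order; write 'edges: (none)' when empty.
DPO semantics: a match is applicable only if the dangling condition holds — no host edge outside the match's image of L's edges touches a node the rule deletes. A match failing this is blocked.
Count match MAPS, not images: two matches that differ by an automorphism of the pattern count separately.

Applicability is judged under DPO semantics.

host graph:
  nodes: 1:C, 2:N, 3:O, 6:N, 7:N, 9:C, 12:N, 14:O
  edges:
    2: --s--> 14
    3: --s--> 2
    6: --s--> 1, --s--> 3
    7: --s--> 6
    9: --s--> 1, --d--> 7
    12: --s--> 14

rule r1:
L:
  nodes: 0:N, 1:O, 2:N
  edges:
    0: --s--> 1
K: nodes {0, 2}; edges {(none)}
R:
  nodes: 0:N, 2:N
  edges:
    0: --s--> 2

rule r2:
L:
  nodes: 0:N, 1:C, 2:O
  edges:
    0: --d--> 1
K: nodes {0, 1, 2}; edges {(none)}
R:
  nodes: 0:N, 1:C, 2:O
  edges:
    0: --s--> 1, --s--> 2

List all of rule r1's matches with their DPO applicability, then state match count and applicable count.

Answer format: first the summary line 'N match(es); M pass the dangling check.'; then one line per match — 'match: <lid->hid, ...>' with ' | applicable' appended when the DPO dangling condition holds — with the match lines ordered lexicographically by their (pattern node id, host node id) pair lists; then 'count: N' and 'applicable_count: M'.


9 match(es); 0 pass the dangling check.
match: 0->2, 1->14, 2->6
match: 0->2, 1->14, 2->7
match: 0->2, 1->14, 2->12
match: 0->6, 1->3, 2->2
match: 0->6, 1->3, 2->7
match: 0->6, 1->3, 2->12
match: 0->12, 1->14, 2->2
match: 0->12, 1->14, 2->6
match: 0->12, 1->14, 2->7
count: 9
applicable_count: 0


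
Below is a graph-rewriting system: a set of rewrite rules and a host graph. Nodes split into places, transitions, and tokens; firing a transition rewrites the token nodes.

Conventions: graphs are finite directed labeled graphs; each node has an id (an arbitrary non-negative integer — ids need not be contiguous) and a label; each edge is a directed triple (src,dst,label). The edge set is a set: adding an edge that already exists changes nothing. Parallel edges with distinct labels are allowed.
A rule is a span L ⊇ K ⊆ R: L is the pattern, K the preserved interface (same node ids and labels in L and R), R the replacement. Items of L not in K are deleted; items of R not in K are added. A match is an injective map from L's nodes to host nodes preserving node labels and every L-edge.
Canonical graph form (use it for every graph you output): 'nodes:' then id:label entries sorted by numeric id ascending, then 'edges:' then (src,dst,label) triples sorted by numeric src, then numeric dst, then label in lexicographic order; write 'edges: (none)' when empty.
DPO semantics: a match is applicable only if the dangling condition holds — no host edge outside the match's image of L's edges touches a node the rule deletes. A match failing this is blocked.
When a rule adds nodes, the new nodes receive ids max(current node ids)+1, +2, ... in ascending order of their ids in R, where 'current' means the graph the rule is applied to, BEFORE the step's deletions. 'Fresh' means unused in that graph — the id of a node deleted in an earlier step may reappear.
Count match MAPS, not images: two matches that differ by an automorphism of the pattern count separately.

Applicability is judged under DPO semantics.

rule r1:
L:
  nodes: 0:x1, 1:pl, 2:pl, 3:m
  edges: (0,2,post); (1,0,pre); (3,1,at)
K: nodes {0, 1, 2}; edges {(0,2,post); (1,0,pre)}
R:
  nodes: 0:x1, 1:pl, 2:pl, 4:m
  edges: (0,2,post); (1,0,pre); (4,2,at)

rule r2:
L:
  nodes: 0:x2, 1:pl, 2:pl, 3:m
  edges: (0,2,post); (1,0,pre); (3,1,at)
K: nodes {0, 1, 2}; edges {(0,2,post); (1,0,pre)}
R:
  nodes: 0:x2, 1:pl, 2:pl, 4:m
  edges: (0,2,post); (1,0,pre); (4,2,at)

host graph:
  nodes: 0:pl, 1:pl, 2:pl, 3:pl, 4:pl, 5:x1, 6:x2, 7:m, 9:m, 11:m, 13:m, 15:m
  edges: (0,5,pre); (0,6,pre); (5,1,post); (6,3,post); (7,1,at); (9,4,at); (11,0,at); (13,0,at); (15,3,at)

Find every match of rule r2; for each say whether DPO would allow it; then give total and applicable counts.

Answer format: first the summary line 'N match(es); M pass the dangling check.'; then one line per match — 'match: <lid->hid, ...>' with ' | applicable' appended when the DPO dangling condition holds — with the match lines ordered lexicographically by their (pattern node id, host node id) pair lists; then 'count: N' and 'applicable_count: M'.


2 match(es); 2 pass the dangling check.
match: 0->6, 1->0, 2->3, 3->11 | applicable
match: 0->6, 1->0, 2->3, 3->13 | applicable
count: 2
applicable_count: 2


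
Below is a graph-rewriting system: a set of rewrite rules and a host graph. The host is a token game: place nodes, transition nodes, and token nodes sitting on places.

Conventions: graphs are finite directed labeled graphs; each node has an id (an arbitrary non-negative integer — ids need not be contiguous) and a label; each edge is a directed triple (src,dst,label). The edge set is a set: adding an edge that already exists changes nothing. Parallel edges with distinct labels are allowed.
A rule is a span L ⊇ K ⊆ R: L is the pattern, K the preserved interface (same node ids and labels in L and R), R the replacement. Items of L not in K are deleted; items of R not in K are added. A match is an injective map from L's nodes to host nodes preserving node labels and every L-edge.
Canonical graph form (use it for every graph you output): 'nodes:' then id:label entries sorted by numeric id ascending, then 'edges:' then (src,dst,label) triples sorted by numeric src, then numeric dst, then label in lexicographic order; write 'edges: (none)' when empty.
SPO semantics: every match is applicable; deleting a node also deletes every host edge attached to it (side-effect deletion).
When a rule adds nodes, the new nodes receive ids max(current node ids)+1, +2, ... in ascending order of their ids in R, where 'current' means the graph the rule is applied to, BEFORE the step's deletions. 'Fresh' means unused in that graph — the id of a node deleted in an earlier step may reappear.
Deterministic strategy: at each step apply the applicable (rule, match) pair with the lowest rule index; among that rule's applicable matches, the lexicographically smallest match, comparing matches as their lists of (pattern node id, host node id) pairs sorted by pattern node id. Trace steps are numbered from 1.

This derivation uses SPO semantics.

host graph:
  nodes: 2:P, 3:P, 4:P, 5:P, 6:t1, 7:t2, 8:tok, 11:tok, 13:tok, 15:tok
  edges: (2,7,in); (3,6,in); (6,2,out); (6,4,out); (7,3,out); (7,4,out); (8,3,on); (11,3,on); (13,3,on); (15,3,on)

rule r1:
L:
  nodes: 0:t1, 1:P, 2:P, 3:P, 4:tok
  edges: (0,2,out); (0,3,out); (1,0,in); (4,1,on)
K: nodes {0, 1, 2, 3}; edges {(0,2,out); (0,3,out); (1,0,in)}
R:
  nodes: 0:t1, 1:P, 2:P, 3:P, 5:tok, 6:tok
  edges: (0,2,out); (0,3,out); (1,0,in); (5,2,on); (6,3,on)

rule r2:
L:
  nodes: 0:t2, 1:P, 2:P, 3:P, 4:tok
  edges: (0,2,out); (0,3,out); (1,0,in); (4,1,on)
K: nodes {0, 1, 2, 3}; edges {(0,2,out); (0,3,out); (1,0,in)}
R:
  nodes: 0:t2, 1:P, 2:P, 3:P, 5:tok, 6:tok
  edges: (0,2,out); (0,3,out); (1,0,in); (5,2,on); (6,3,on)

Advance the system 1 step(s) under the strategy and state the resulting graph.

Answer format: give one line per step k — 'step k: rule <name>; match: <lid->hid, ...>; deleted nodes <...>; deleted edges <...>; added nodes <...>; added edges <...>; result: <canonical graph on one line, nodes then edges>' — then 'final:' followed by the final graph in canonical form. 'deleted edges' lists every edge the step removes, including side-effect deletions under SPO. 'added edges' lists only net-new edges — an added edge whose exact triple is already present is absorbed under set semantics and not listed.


step 1: rule r1; match: 0->6, 1->3, 2->2, 3->4, 4->8; deleted nodes 8; deleted edges (8,3,on); added nodes 16, 17; added edges (16,2,on); (17,4,on); result: nodes: 2:P, 3:P, 4:P, 5:P, 6:t1, 7:t2, 11:tok, 13:tok, 15:tok, 16:tok, 17:tok edges: (2,7,in); (3,6,in); (6,2,out); (6,4,out); (7,3,out); (7,4,out); (11,3,on); (13,3,on); (15,3,on); (16,2,on); (17,4,on)
final:
nodes: 2:P, 3:P, 4:P, 5:P, 6:t1, 7:t2, 11:tok, 13:tok, 15:tok, 16:tok, 17:tok
edges: (2,7,in); (3,6,in); (6,2,out); (6,4,out); (7,3,out); (7,4,out); (11,3,on); (13,3,on); (15,3,on); (16,2,on); (17,4,on)


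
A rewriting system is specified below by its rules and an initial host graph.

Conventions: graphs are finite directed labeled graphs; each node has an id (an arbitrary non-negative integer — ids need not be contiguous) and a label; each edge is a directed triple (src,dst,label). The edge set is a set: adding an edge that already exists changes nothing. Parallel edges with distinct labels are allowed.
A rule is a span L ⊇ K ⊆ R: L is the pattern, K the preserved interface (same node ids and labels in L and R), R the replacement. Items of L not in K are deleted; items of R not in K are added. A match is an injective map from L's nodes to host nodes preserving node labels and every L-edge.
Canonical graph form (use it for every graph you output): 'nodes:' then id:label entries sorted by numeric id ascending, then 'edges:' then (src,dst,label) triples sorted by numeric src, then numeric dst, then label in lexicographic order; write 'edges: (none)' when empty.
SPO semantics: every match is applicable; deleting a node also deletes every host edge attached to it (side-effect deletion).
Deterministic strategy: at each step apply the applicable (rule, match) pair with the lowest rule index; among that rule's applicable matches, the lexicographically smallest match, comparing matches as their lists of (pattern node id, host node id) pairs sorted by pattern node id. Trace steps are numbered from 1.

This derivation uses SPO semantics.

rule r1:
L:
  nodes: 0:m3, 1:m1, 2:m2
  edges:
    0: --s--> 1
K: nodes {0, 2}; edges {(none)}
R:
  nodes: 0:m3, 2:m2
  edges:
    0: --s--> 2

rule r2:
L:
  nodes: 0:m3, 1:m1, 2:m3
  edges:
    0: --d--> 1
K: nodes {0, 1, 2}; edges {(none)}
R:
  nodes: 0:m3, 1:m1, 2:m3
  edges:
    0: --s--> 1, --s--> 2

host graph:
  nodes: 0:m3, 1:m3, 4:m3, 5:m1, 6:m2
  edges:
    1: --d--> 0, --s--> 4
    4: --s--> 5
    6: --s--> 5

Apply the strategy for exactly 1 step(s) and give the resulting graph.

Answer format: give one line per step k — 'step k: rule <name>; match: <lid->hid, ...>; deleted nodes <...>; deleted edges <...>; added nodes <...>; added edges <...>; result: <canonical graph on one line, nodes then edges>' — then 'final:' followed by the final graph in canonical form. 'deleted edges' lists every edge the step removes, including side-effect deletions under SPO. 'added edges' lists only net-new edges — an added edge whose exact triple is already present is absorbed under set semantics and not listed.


step 1: rule r1; match: 0->4, 1->5, 2->6; deleted nodes 5; deleted edges (4,5,s); (6,5,s); added nodes (none); added edges (4,6,s); result: nodes: 0:m3, 1:m3, 4:m3, 6:m2 edges: (1,0,d); (1,4,s); (4,6,s)
final:
nodes: 0:m3, 1:m3, 4:m3, 6:m2
edges: (1,0,d); (1,4,s); (4,6,s)


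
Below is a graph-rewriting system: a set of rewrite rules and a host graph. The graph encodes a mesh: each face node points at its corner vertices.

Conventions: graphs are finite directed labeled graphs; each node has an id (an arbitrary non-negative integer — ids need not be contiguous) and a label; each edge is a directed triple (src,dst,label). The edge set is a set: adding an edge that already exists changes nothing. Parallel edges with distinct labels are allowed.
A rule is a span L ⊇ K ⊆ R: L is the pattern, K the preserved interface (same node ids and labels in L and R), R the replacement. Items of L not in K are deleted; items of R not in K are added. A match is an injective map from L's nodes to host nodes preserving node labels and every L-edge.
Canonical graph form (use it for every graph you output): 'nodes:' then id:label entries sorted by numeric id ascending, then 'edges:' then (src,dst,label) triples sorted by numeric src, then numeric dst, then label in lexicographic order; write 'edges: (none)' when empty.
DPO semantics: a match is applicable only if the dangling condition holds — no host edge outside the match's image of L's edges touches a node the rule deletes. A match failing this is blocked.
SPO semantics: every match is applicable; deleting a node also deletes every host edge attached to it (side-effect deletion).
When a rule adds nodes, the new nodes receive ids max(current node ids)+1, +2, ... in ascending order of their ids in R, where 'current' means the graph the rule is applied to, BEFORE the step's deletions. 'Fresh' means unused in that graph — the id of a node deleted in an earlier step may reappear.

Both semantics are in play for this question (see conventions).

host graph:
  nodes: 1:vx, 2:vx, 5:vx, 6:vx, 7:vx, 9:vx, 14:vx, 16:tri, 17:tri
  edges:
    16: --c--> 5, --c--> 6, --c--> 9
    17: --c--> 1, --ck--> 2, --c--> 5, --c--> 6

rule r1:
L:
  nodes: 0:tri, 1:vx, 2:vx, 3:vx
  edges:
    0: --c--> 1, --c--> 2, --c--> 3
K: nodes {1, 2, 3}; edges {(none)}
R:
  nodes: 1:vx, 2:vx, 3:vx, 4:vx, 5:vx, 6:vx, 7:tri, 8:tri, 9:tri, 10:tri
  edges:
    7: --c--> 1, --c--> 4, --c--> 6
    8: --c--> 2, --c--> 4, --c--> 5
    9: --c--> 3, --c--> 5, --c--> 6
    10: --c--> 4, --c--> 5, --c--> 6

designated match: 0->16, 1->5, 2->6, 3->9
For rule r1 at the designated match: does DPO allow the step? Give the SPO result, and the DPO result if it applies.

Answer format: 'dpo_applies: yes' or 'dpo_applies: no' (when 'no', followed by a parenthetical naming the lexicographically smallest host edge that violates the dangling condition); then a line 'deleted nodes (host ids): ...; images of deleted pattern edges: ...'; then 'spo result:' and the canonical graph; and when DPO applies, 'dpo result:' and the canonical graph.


dpo_applies: yes
deleted nodes (host ids): 16; images of deleted pattern edges: (16,5,c); (16,6,c); (16,9,c)
spo result:
nodes: 1:vx, 2:vx, 5:vx, 6:vx, 7:vx, 9:vx, 14:vx, 17:tri, 18:vx, 19:vx, 20:vx, 21:tri, 22:tri, 23:tri, 24:tri
edges: (17,1,c); (17,2,ck); (17,5,c); (17,6,c); (21,5,c); (21,18,c); (21,20,c); (22,6,c); (22,18,c); (22,19,c); (23,9,c); (23,19,c); (23,20,c); (24,18,c); (24,19,c); (24,20,c)
dpo result:
nodes: 1:vx, 2:vx, 5:vx, 6:vx, 7:vx, 9:vx, 14:vx, 17:tri, 18:vx, 19:vx, 20:vx, 21:tri, 22:tri, 23:tri, 24:tri
edges: (17,1,c); (17,2,ck); (17,5,c); (17,6,c); (21,5,c); (21,18,c); (21,20,c); (22,6,c); (22,18,c); (22,19,c); (23,9,c); (23,19,c); (23,20,c); (24,18,c); (24,19,c); (24,20,c)


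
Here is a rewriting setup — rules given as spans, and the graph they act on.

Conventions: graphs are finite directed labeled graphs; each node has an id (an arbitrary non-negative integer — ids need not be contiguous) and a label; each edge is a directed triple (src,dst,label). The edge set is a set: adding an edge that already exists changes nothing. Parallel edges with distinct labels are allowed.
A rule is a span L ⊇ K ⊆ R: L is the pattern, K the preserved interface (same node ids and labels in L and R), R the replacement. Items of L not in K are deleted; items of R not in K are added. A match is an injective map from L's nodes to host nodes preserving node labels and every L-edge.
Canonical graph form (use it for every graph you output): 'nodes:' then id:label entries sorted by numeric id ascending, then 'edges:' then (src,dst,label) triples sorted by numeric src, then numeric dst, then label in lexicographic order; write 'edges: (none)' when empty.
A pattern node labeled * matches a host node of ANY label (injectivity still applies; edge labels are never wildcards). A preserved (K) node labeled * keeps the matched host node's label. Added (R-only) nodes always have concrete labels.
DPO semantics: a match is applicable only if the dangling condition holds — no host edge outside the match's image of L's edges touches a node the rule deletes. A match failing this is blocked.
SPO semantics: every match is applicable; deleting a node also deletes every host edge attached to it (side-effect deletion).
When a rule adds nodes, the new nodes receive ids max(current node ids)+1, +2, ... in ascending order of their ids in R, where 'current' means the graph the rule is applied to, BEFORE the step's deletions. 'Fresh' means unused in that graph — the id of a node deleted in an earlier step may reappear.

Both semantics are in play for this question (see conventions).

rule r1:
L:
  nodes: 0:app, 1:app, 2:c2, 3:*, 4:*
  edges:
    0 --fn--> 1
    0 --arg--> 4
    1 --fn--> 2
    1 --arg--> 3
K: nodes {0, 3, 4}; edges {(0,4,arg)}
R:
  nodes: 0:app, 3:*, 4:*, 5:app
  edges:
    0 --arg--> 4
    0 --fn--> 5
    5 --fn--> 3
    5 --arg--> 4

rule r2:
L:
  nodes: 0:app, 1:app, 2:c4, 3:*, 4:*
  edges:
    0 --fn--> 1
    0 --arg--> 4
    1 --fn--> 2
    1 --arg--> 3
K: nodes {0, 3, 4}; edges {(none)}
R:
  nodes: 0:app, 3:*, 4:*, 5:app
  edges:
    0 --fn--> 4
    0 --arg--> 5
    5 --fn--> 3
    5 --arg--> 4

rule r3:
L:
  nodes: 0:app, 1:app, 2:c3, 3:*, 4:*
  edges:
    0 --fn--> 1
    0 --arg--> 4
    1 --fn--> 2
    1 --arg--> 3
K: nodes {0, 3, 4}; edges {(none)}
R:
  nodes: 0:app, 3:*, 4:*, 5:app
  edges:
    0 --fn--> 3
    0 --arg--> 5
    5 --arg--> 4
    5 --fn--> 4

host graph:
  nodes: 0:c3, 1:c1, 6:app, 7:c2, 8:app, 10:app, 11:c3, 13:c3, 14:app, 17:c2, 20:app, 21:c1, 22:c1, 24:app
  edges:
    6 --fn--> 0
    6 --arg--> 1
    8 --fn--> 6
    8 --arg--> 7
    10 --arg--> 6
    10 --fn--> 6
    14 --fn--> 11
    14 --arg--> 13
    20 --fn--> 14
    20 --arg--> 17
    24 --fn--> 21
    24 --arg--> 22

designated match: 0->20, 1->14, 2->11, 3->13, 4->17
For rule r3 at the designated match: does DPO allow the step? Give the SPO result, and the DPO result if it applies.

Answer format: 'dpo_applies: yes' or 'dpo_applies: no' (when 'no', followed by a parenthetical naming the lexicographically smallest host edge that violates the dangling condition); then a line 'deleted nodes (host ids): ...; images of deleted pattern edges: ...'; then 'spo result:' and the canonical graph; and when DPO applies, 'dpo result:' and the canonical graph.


dpo_applies: yes
deleted nodes (host ids): 11, 14; images of deleted pattern edges: (14,11,fn); (14,13,arg); (20,14,fn); (20,17,arg)
spo result:
nodes: 0:c3, 1:c1, 6:app, 7:c2, 8:app, 10:app, 13:c3, 17:c2, 20:app, 21:c1, 22:c1, 24:app, 25:app
edges: (6,0,fn); (6,1,arg); (8,6,fn); (8,7,arg); (10,6,arg); (10,6,fn); (20,13,fn); (20,25,arg); (24,21,fn); (24,22,arg); (25,17,arg); (25,17,fn)
dpo result:
nodes: 0:c3, 1:c1, 6:app, 7:c2, 8:app, 10:app, 13:c3, 17:c2, 20:app, 21:c1, 22:c1, 24:app, 25:app
edges: (6,0,fn); (6,1,arg); (8,6,fn); (8,7,arg); (10,6,arg); (10,6,fn); (20,13,fn); (20,25,arg); (24,21,fn); (24,22,arg); (25,17,arg); (25,17,fn)


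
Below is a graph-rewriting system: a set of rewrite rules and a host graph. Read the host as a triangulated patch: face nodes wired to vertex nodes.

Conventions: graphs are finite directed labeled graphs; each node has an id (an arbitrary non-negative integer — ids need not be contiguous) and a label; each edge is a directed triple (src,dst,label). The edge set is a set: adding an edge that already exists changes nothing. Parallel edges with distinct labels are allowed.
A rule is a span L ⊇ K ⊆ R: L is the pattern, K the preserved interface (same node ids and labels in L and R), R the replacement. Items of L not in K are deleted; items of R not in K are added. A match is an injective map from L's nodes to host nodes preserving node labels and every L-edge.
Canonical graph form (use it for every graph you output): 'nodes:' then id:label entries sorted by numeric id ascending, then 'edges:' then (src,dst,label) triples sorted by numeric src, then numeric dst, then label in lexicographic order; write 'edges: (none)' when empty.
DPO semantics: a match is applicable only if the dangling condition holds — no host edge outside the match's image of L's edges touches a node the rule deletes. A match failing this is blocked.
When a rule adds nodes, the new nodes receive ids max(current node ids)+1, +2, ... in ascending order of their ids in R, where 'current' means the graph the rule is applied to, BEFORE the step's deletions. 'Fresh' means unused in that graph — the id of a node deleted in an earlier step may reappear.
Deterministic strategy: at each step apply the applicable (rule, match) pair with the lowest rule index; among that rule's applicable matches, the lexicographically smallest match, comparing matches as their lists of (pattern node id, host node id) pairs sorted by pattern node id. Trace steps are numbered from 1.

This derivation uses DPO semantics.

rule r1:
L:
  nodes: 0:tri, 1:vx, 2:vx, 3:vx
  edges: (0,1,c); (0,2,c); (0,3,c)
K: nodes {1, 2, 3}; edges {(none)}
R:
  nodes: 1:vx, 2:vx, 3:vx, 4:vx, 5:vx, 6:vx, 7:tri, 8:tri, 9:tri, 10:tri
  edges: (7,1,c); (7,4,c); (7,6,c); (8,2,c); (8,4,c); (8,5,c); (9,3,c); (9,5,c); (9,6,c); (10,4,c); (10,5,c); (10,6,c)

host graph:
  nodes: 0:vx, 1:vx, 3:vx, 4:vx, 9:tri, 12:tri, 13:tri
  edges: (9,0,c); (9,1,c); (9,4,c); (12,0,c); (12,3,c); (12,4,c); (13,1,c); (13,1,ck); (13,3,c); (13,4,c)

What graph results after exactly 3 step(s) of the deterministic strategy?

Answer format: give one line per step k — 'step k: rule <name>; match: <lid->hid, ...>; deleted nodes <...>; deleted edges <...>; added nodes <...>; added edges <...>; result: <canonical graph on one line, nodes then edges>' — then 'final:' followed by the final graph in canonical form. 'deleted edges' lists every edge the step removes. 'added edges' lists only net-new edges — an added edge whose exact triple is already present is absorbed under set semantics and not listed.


step 1: rule r1; match: 0->9, 1->0, 2->1, 3->4; deleted nodes 9; deleted edges (9,0,c); (9,1,c); (9,4,c); added nodes 14, 15, 16, 17, 18, 19, 20; added edges (17,0,c); (17,14,c); (17,16,c); (18,1,c); (18,14,c); (18,15,c); (19,4,c); (19,15,c); (19,16,c); (20,14,c); (20,15,c); (20,16,c); result: nodes: 0:vx, 1:vx, 3:vx, 4:vx, 12:tri, 13:tri, 14:vx, 15:vx, 16:vx, 17:tri, 18:tri, 19:tri, 20:tri edges: (12,0,c); (12,3,c); (12,4,c); (13,1,c); (13,1,ck); (13,3,c); (13,4,c); (17,0,c); (17,14,c); (17,16,c); (18,1,c); (18,14,c); (18,15,c); (19,4,c); (19,15,c); (19,16,c); (20,14,c); (20,15,c); (20,16,c)
step 2: rule r1; match: 0->12, 1->0, 2->3, 3->4; deleted nodes 12; deleted edges (12,0,c); (12,3,c); (12,4,c); added nodes 21, 22, 23, 24, 25, 26, 27; added edges (24,0,c); (24,21,c); (24,23,c); (25,3,c); (25,21,c); (25,22,c); (26,4,c); (26,22,c); (26,23,c); (27,21,c); (27,22,c); (27,23,c); result: nodes: 0:vx, 1:vx, 3:vx, 4:vx, 13:tri, 14:vx, 15:vx, 16:vx, 17:tri, 18:tri, 19:tri, 20:tri, 21:vx, 22:vx, 23:vx, 24:tri, 25:tri, 26:tri, 27:tri edges: (13,1,c); (13,1,ck); (13,3,c); (13,4,c); (17,0,c); (17,14,c); (17,16,c); (18,1,c); (18,14,c); (18,15,c); (19,4,c); (19,15,c); (19,16,c); (20,14,c); (20,15,c); (20,16,c); (24,0,c); (24,21,c); (24,23,c); (25,3,c); (25,21,c); (25,22,c); (26,4,c); (26,22,c); (26,23,c); (27,21,c); (27,22,c); (27,23,c)
step 3: rule r1; match: 0->17, 1->0, 2->14, 3->16; deleted nodes 17; deleted edges (17,0,c); (17,14,c); (17,16,c); added nodes 28, 29, 30, 31, 32, 33, 34; added edges (31,0,c); (31,28,c); (31,30,c); (32,14,c); (32,28,c); (32,29,c); (33,16,c); (33,29,c); (33,30,c); (34,28,c); (34,29,c); (34,30,c); result: nodes: 0:vx, 1:vx, 3:vx, 4:vx, 13:tri, 14:vx, 15:vx, 16:vx, 18:tri, 19:tri, 20:tri, 21:vx, 22:vx, 23:vx, 24:tri, 25:tri, 26:tri, 27:tri, 28:vx, 29:vx, 30:vx, 31:tri, 32:tri, 33:tri, 34:tri edges: (13,1,c); (13,1,ck); (13,3,c); (13,4,c); (18,1,c); (18,14,c); (18,15,c); (19,4,c); (19,15,c); (19,16,c); (20,14,c); (20,15,c); (20,16,c); (24,0,c); (24,21,c); (24,23,c); (25,3,c); (25,21,c); (25,22,c); (26,4,c); (26,22,c); (26,23,c); (27,21,c); (27,22,c); (27,23,c); (31,0,c); (31,28,c); (31,30,c); (32,14,c); (32,28,c); (32,29,c); (33,16,c); (33,29,c); (33,30,c); (34,28,c); (34,29,c); (34,30,c)
final:
nodes: 0:vx, 1:vx, 3:vx, 4:vx, 13:tri, 14:vx, 15:vx, 16:vx, 18:tri, 19:tri, 20:tri, 21:vx, 22:vx, 23:vx, 24:tri, 25:tri, 26:tri, 27:tri, 28:vx, 29:vx, 30:vx, 31:tri, 32:tri, 33:tri, 34:tri
edges: (13,1,c); (13,1,ck); (13,3,c); (13,4,c); (18,1,c); (18,14,c); (18,15,c); (19,4,c); (19,15,c); (19,16,c); (20,14,c); (20,15,c); (20,16,c); (24,0,c); (24,21,c); (24,23,c); (25,3,c); (25,21,c); (25,22,c); (26,4,c); (26,22,c); (26,23,c); (27,21,c); (27,22,c); (27,23,c); (31,0,c); (31,28,c); (31,30,c); (32,14,c); (32,28,c); (32,29,c); (33,16,c); (33,29,c); (33,30,c); (34,28,c); (34,29,c); (34,30,c)
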